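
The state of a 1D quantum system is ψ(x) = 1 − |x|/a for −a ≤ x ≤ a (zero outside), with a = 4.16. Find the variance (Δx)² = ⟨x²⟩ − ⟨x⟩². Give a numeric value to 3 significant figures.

Compute ⟨x⟩ and ⟨x²⟩ separately, then (Δx)² = ⟨x²⟩ − ⟨x⟩².
ψ is even, so ∫ over [−a, a] = 2∫₀ᵃ with ψ = 1 − x/a there: ∫₀ᵃ (1 − x/a)² dx = a/3, ∫₀ᵃ x²(1 − x/a)² dx = a³/30, ∫₀ᵃ x⁴(1 − x/a)² dx = a⁵/105.
Normalization: ∫|ψ|² dx = 2.7733.
⟨x⟩ = 0.0000 and ⟨x²⟩ = 1.7306.
(Δx)² = 1.7306 − (0.0000)² = 1.7306.

1.73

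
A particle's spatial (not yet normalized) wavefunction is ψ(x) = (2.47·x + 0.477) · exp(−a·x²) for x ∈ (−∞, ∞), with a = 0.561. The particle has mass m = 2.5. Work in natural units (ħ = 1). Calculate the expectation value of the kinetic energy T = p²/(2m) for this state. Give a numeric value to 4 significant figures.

0.3193

T = −(ħ²/2m) d²/dx², so ⟨T⟩ = −(ħ²/2m) ∫ ψ*·ψ'' dx / ∫|ψ|² dx; with m = 2.5.
Expand each integrand as polynomial × e^(−2ax²) and use ∫x^(2j)·e^(−2ax²) dx = (2j−1)!!/(4a)^j · √(π/(2a)), odd powers → 0; here √(π/(2a)) = 1.6733. Differentiate with the product rule, d/dx e^(−ax²) = −2ax·e^(−ax²).
State is unnormalized: ∫|ψ|² dx = 4.9301, and ∫ψ*·(−ħ²/2m · ψ'') dx = 1.5740, so ⟨T⟩ = 1.5740 / 4.9301.
⟨T⟩ = 0.31927.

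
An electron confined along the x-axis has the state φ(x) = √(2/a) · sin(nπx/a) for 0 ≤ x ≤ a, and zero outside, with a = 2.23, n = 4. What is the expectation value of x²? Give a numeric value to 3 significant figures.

⟨x²⟩ = ∫ x²·|φ|² dx (integrals over the domain).
With sin²θ = (1 − cos2θ)/2 on 0 ≤ x ≤ a: ∫sin²(nπx/a) dx = a/2, ∫x·sin²(nπx/a) dx = a²/4, ∫x²·sin²(nπx/a) dx = a³·(1/6 − 1/(4n²π²)); higher powers xᵏ the same way, integrating xᵏ·cos(2nπx/a) by parts.
⟨x²⟩ = 1.6419.

1.64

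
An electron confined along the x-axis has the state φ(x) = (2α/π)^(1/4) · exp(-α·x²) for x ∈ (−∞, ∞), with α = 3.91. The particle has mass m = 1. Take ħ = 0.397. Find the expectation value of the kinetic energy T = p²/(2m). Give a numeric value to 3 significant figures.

0.308

T = −(ħ²/2m) d²/dx², so ⟨T⟩ = −(ħ²/2m) ∫ φ*·φ'' dx; with m = 1.
Gaussian moments: ∫x^(2j)·e^(−2αx²) dx = (2j−1)!!/(4α)^j · √(π/(2α)), odd powers integrate to 0; here √(π/(2α)) = 0.63383. Derivatives: d/dx e^(−αx²) = −2αx·e^(−αx²), d²/dx² e^(−αx²) = (4α²x² − 2α)·e^(−αx²).
⟨T⟩ = 0.30813.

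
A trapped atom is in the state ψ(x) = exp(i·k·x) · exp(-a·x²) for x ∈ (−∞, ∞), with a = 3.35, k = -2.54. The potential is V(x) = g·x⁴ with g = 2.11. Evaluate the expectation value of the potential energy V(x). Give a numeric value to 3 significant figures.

⟨V⟩ = ∫ V(x)·|ψ|² dx / ∫|ψ|² dx.
Gaussian moments: ∫x^(2j)·e^(−2ax²) dx = (2j−1)!!/(4a)^j · √(π/(2a)), odd powers integrate to 0; here √(π/(2a)) = 0.68476.
State is unnormalized: ∫|ψ|² dx = 0.68476, and ∫ψ*·V(x)·ψ dx = 0.024140, so ⟨V⟩ = 0.024140 / 0.68476.
⟨V⟩ = 0.035253.

0.0353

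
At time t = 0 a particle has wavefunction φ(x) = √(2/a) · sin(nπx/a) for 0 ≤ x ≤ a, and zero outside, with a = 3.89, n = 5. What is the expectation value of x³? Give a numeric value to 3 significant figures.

⟨x³⟩ = ∫ x³·|φ|² dx (integrals over the domain).
With sin²θ = (1 − cos2θ)/2 on 0 ≤ x ≤ a: ∫sin²(nπx/a) dx = a/2, ∫x·sin²(nπx/a) dx = a²/4, ∫x²·sin²(nπx/a) dx = a³·(1/6 − 1/(4n²π²)); higher powers xᵏ the same way, integrating xᵏ·cos(2nπx/a) by parts.
⟨x³⟩ = 14.537.

14.5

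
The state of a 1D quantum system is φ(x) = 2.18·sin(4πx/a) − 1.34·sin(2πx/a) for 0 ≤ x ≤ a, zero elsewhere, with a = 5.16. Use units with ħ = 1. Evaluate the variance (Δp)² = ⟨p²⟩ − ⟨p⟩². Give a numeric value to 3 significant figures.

Compute ⟨p⟩ and ⟨p²⟩ separately; (Δp)² = ⟨p²⟩ − ⟨p⟩².
d²/dx² sin(jπx/a) = −(jπ/a)²·sin(jπx/a); on 0 ≤ x ≤ a, ∫sin²(jπx/a) dx = a/2 and ∫sin(jπx/a)·sin(lπx/a) dx = 0 for j ≠ l, so only diagonal terms survive in ∫|φ|² and ∫φ·φ″; ∫φ·φ′ dx = [φ²/2] between the walls = 0.
Normalization: ∫|φ|² dx = 16.894.
⟨p⟩ = 0.0000 and ⟨p²⟩ = 4.7111.
(Δp)² = 4.7111 − (0.0000)² = 4.7111.

4.71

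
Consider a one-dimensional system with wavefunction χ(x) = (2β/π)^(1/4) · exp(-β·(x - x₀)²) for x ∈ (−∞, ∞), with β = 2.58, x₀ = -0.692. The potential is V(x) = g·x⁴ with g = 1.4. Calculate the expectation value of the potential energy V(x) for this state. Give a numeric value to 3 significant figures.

⟨V⟩ = ∫ V(x)·|χ|² dx.
Gaussian moments (u = x − x₀): ∫u^(2j)·e^(−2βu²) du = (2j−1)!!/(4β)^j · √(π/(2β)), odd powers integrate to 0; here √(π/(2β)) = 0.78028.
⟨V⟩ = 0.75024.

0.750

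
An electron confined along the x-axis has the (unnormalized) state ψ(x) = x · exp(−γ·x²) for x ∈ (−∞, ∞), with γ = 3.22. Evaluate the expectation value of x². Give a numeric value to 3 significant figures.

0.233

⟨x²⟩ = ∫ x²·|ψ|² dx / ∫|ψ|² dx (integrals over the domain).
Expand each integrand as polynomial × e^(−2γx²) and use ∫x^(2j)·e^(−2γx²) dx = (2j−1)!!/(4γ)^j · √(π/(2γ)), odd powers → 0; here √(π/(2γ)) = 0.69844.
State is unnormalized: ∫|ψ|² dx = 0.054227, and ∫ψ*·x²·ψ dx = 0.012631, so ⟨x²⟩ = 0.012631 / 0.054227.
⟨x²⟩ = 0.23292.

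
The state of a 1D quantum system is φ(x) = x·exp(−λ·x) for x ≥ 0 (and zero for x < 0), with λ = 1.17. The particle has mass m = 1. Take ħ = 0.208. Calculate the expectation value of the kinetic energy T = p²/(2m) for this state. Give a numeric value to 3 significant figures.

T = −(ħ²/2m) d²/dx², so ⟨T⟩ = −(ħ²/2m) ∫ φ*·φ'' dx / ∫|φ|² dx; with m = 1.
Differentiate x·exp(−λ·x) with the product rule; every integrand then reduces to terms xʲ·e^(−2λx) on [0, ∞), with ∫₀^∞ xʲ·e^(−2λx) dx = j!/(2λ)^(j+1).
State is unnormalized: ∫|φ|² dx = 0.15609, and ∫φ*·(−ħ²/2m · φ'') dx = 0.0046222, so ⟨T⟩ = 0.0046222 / 0.15609.
⟨T⟩ = 0.029612.

0.0296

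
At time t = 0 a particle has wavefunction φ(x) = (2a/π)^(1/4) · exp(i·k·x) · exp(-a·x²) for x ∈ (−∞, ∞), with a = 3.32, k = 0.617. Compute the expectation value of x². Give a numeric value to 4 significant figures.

⟨x²⟩ = ∫ x²·|φ|² dx (integrals over the domain).
Gaussian moments: ∫x^(2j)·e^(−2ax²) dx = (2j−1)!!/(4a)^j · √(π/(2a)), odd powers integrate to 0; here √(π/(2a)) = 0.68785.
⟨x²⟩ = 0.075301.

0.07530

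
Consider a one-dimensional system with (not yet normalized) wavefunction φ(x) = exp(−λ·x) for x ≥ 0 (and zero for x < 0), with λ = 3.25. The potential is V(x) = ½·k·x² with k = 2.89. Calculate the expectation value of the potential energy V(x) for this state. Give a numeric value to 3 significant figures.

0.0684

⟨V⟩ = ∫ V(x)·|φ|² dx / ∫|φ|² dx.
Every integrand reduces to terms xʲ·e^(−2λx) on [0, ∞); use ∫₀^∞ xʲ·e^(−2λx) dx = j!/(2λ)^(j+1).
State is unnormalized: ∫|φ|² dx = 0.15385, and ∫φ*·V(x)·φ dx = 0.010523, so ⟨V⟩ = 0.010523 / 0.15385.
⟨V⟩ = 0.068402.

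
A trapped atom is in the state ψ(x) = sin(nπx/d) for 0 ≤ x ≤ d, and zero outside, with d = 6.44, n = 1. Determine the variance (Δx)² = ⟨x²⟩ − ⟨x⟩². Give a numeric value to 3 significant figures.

1.36

Compute ⟨x⟩ and ⟨x²⟩ separately, then (Δx)² = ⟨x²⟩ − ⟨x⟩².
With sin²θ = (1 − cos2θ)/2 on 0 ≤ x ≤ d: ∫sin²(nπx/d) dx = d/2, ∫x·sin²(nπx/d) dx = d²/4, ∫x²·sin²(nπx/d) dx = d³·(1/6 − 1/(4n²π²)); higher powers xᵏ the same way, integrating xᵏ·cos(2nπx/d) by parts.
Normalization: ∫|ψ|² dx = 3.2200.
⟨x⟩ = 3.2200 and ⟨x²⟩ = 11.723.
(Δx)² = 11.723 − (3.2200)² = 1.3551.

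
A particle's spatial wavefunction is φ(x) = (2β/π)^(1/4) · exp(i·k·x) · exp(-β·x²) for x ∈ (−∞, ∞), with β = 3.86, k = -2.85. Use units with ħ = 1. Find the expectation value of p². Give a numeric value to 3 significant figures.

p² φ = −ħ² d²φ/dx²; ⟨p²⟩ = −ħ² ∫ φ*·φ'' dx.
Gaussian moments: ∫x^(2j)·e^(−2βx²) dx = (2j−1)!!/(4β)^j · √(π/(2β)), odd powers integrate to 0; here √(π/(2β)) = 0.63792. Derivatives: φ′ = (ik − 2βx)·φ, φ″ = ((ik − 2βx)² − 2β)·φ; the odd-in-x pieces drop out.
⟨p²⟩ = 11.983.

12.0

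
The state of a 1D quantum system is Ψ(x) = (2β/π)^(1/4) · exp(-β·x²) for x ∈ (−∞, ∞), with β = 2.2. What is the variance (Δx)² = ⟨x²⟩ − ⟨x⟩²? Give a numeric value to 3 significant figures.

0.114

Compute ⟨x⟩ and ⟨x²⟩ separately, then (Δx)² = ⟨x²⟩ − ⟨x⟩².
Gaussian moments: ∫x^(2j)·e^(−2βx²) dx = (2j−1)!!/(4β)^j · √(π/(2β)), odd powers integrate to 0; here √(π/(2β)) = 0.84498.
⟨x⟩ = 0.0000 and ⟨x²⟩ = 0.11364.
(Δx)² = 0.11364 − (0.0000)² = 0.11364.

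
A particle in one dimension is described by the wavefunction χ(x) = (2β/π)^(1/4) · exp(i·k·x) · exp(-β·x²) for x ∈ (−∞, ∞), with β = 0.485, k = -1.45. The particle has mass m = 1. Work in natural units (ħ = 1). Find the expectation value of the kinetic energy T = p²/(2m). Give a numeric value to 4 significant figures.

T = −(ħ²/2m) d²/dx², so ⟨T⟩ = −(ħ²/2m) ∫ χ*·χ'' dx; with m = 1.
Gaussian moments: ∫x^(2j)·e^(−2βx²) dx = (2j−1)!!/(4β)^j · √(π/(2β)), odd powers integrate to 0; here √(π/(2β)) = 1.7997. Derivatives: χ′ = (ik − 2βx)·χ, χ″ = ((ik − 2βx)² − 2β)·χ; the odd-in-x pieces drop out.
⟨T⟩ = 1.2938.

1.294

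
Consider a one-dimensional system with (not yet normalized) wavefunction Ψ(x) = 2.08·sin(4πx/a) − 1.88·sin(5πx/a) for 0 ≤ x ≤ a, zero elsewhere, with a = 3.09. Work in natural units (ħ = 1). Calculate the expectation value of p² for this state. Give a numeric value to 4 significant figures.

20.72

p² Ψ = −ħ² d²Ψ/dx²; ⟨p²⟩ = −ħ² ∫ Ψ*·Ψ'' dx / ∫|Ψ|² dx.
d²/dx² sin(jπx/a) = −(jπ/a)²·sin(jπx/a); on 0 ≤ x ≤ a, ∫sin²(jπx/a) dx = a/2 and ∫sin(jπx/a)·sin(lπx/a) dx = 0 for j ≠ l, so only diagonal terms survive in ∫|Ψ|² and ∫Ψ·Ψ″; ∫Ψ·Ψ′ dx = [Ψ²/2] between the walls = 0.
State is unnormalized: ∫|Ψ|² dx = 12.145, and ∫Ψ*·(−ħ² Ψ'') dx = 251.66, so ⟨p²⟩ = 251.66 / 12.145.
⟨p²⟩ = 20.722.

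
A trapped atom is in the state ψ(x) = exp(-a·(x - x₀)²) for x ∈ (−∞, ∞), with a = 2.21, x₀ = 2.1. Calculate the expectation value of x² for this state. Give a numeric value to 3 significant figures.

⟨x²⟩ = ∫ x²·|ψ|² dx / ∫|ψ|² dx (integrals over the domain).
Gaussian moments (u = x − x₀): ∫u^(2j)·e^(−2au²) du = (2j−1)!!/(4a)^j · √(π/(2a)), odd powers integrate to 0; here √(π/(2a)) = 0.84307.
State is unnormalized: ∫|ψ|² dx = 0.84307, and ∫ψ*·x²·ψ dx = 3.8133, so ⟨x²⟩ = 3.8133 / 0.84307.
⟨x²⟩ = 4.5231.

4.52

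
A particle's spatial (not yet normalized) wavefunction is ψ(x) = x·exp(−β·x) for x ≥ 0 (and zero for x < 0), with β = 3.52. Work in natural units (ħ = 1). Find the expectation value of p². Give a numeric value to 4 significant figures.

12.39

p² ψ = −ħ² d²ψ/dx²; ⟨p²⟩ = −ħ² ∫ ψ*·ψ'' dx / ∫|ψ|² dx.
Differentiate x·exp(−β·x) with the product rule; every integrand then reduces to terms xʲ·e^(−2βx) on [0, ∞), with ∫₀^∞ xʲ·e^(−2βx) dx = j!/(2β)^(j+1).
State is unnormalized: ∫|ψ|² dx = 0.0057321, and ∫ψ*·(−ħ² ψ'') dx = 0.071023, so ⟨p²⟩ = 0.071023 / 0.0057321.
⟨p²⟩ = 12.390.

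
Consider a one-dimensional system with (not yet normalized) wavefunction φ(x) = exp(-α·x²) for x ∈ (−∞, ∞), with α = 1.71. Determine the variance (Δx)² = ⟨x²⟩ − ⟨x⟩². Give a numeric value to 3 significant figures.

Compute ⟨x⟩ and ⟨x²⟩ separately, then (Δx)² = ⟨x²⟩ − ⟨x⟩².
Gaussian moments: ∫x^(2j)·e^(−2αx²) dx = (2j−1)!!/(4α)^j · √(π/(2α)), odd powers integrate to 0; here √(π/(2α)) = 0.95843.
Normalization: ∫|φ|² dx = 0.95843.
⟨x⟩ = 0.0000 and ⟨x²⟩ = 0.14620.
(Δx)² = 0.14620 − (0.0000)² = 0.14620.

0.146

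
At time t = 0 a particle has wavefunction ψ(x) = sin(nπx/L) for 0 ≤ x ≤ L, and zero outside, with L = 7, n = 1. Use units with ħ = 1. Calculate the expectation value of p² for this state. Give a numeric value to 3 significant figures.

p² ψ = −ħ² d²ψ/dx²; ⟨p²⟩ = −ħ² ∫ ψ*·ψ'' dx / ∫|ψ|² dx.
d/dx sin(nπx/L) = (nπ/L)·cos(nπx/L) and d²/dx² sin(nπx/L) = −(nπ/L)²·sin(nπx/L); on 0 ≤ x ≤ L, ∫sin²(nπx/L) dx = L/2 and ∫sin(nπx/L)·cos(nπx/L) dx = 0.
State is unnormalized: ∫|ψ|² dx = 3.5000, and ∫ψ*·(−ħ² ψ'') dx = 0.70497, so ⟨p²⟩ = 0.70497 / 3.5000.
⟨p²⟩ = 0.20142.

0.201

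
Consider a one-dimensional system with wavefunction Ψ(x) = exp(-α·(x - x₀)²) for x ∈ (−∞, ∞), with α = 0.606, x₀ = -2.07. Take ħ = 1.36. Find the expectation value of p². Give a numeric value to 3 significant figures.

1.12

p² Ψ = −ħ² d²Ψ/dx²; ⟨p²⟩ = −ħ² ∫ Ψ*·Ψ'' dx / ∫|Ψ|² dx.
Gaussian moments (u = x − x₀): ∫u^(2j)·e^(−2αu²) du = (2j−1)!!/(4α)^j · √(π/(2α)), odd powers integrate to 0; here √(π/(2α)) = 1.6100. Derivatives: d/dx e^(−αu²) = −2αu·e^(−αu²), d²/dx² e^(−αu²) = (4α²u² − 2α)·e^(−αu²).
State is unnormalized: ∫|Ψ|² dx = 1.6100, and ∫Ψ*·(−ħ² Ψ'') dx = 1.8046, so ⟨p²⟩ = 1.8046 / 1.6100.
⟨p²⟩ = 1.1209.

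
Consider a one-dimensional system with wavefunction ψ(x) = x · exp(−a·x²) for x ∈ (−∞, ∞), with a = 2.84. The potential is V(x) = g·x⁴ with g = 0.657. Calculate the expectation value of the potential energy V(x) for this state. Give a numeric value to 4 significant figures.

⟨V⟩ = ∫ V(x)·|ψ|² dx / ∫|ψ|² dx.
Expand each integrand as polynomial × e^(−2ax²) and use ∫x^(2j)·e^(−2ax²) dx = (2j−1)!!/(4a)^j · √(π/(2a)), odd powers → 0; here √(π/(2a)) = 0.74371.
State is unnormalized: ∫|ψ|² dx = 0.065467, and ∫ψ*·V(x)·ψ dx = 0.0049995, so ⟨V⟩ = 0.0049995 / 0.065467.
⟨V⟩ = 0.076366.

0.07637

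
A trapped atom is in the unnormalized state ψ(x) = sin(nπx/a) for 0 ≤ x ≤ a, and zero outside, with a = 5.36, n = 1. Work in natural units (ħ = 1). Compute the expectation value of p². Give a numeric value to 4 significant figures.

p² ψ = −ħ² d²ψ/dx²; ⟨p²⟩ = −ħ² ∫ ψ*·ψ'' dx / ∫|ψ|² dx.
d/dx sin(nπx/a) = (nπ/a)·cos(nπx/a) and d²/dx² sin(nπx/a) = −(nπ/a)²·sin(nπx/a); on 0 ≤ x ≤ a, ∫sin²(nπx/a) dx = a/2 and ∫sin(nπx/a)·cos(nπx/a) dx = 0.
State is unnormalized: ∫|ψ|² dx = 2.6800, and ∫ψ*·(−ħ² ψ'') dx = 0.92067, so ⟨p²⟩ = 0.92067 / 2.6800.
⟨p²⟩ = 0.34353.

0.3435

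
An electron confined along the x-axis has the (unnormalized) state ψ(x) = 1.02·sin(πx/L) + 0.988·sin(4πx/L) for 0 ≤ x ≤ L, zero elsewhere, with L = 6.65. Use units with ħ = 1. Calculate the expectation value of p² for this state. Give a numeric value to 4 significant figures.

p² ψ = −ħ² d²ψ/dx²; ⟨p²⟩ = −ħ² ∫ ψ*·ψ'' dx / ∫|ψ|² dx.
d²/dx² sin(jπx/L) = −(jπ/L)²·sin(jπx/L); on 0 ≤ x ≤ L, ∫sin²(jπx/L) dx = L/2 and ∫sin(jπx/L)·sin(lπx/L) dx = 0 for j ≠ l, so only diagonal terms survive in ∫|ψ|² and ∫ψ·ψ″; ∫ψ·ψ′ dx = [ψ²/2] between the walls = 0.
State is unnormalized: ∫|ψ|² dx = 6.7050, and ∫ψ*·(−ħ² ψ'') dx = 12.362, so ⟨p²⟩ = 12.362 / 6.7050.
⟨p²⟩ = 1.8437.

1.844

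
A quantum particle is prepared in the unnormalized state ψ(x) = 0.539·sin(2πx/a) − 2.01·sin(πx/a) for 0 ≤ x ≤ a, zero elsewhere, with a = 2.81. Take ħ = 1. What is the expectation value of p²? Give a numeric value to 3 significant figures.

1.50

p² ψ = −ħ² d²ψ/dx²; ⟨p²⟩ = −ħ² ∫ ψ*·ψ'' dx / ∫|ψ|² dx.
d²/dx² sin(jπx/a) = −(jπ/a)²·sin(jπx/a); on 0 ≤ x ≤ a, ∫sin²(jπx/a) dx = a/2 and ∫sin(jπx/a)·sin(lπx/a) dx = 0 for j ≠ l, so only diagonal terms survive in ∫|ψ|² and ∫ψ·ψ″; ∫ψ·ψ′ dx = [ψ²/2] between the walls = 0.
State is unnormalized: ∫|ψ|² dx = 6.0845, and ∫ψ*·(−ħ² ψ'') dx = 9.1359, so ⟨p²⟩ = 9.1359 / 6.0845.
⟨p²⟩ = 1.5015.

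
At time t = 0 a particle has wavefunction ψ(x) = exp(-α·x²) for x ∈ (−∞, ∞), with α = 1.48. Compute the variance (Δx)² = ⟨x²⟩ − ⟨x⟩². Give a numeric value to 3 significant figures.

0.169

Compute ⟨x⟩ and ⟨x²⟩ separately, then (Δx)² = ⟨x²⟩ − ⟨x⟩².
Gaussian moments: ∫x^(2j)·e^(−2αx²) dx = (2j−1)!!/(4α)^j · √(π/(2α)), odd powers integrate to 0; here √(π/(2α)) = 1.0302.
Normalization: ∫|ψ|² dx = 1.0302.
⟨x⟩ = 0.0000 and ⟨x²⟩ = 0.16892.
(Δx)² = 0.16892 − (0.0000)² = 0.16892.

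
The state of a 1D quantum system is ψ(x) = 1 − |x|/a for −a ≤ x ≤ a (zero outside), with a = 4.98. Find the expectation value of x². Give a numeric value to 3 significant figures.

⟨x²⟩ = ∫ x²·|ψ|² dx / ∫|ψ|² dx (integrals over the domain).
ψ is even, so ∫ over [−a, a] = 2∫₀ᵃ with ψ = 1 − x/a there: ∫₀ᵃ (1 − x/a)² dx = a/3, ∫₀ᵃ x²(1 − x/a)² dx = a³/30, ∫₀ᵃ x⁴(1 − x/a)² dx = a⁵/105.
State is unnormalized: ∫|ψ|² dx = 3.3200, and ∫ψ*·x²·ψ dx = 8.2337, so ⟨x²⟩ = 8.2337 / 3.3200.
⟨x²⟩ = 2.4800.

2.48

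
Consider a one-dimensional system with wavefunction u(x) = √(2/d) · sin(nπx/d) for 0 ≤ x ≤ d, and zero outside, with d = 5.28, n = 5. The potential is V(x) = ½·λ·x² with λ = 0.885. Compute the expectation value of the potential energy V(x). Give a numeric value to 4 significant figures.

4.087

⟨V⟩ = ∫ V(x)·|u|² dx.
With sin²θ = (1 − cos2θ)/2 on 0 ≤ x ≤ d: ∫sin²(nπx/d) dx = d/2, ∫x·sin²(nπx/d) dx = d²/4, ∫x²·sin²(nπx/d) dx = d³·(1/6 − 1/(4n²π²)); higher powers xᵏ the same way, integrating xᵏ·cos(2nπx/d) by parts.
⟨V⟩ = 4.0871.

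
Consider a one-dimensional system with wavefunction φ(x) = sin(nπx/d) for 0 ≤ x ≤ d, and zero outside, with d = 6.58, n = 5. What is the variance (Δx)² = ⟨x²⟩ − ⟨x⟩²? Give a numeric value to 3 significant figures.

3.52

Compute ⟨x⟩ and ⟨x²⟩ separately, then (Δx)² = ⟨x²⟩ − ⟨x⟩².
With sin²θ = (1 − cos2θ)/2 on 0 ≤ x ≤ d: ∫sin²(nπx/d) dx = d/2, ∫x·sin²(nπx/d) dx = d²/4, ∫x²·sin²(nπx/d) dx = d³·(1/6 − 1/(4n²π²)); higher powers xᵏ the same way, integrating xᵏ·cos(2nπx/d) by parts.
Normalization: ∫|φ|² dx = 3.2900.
⟨x⟩ = 3.2900 and ⟨x²⟩ = 14.344.
(Δx)² = 14.344 − (3.2900)² = 3.5203.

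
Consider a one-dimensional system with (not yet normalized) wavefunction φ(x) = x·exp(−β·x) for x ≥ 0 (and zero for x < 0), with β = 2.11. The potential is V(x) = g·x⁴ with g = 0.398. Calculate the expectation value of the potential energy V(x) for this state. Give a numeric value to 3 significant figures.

0.452

⟨V⟩ = ∫ V(x)·|φ|² dx / ∫|φ|² dx.
Every integrand reduces to terms xʲ·e^(−2βx) on [0, ∞); use ∫₀^∞ xʲ·e^(−2βx) dx = j!/(2β)^(j+1).
State is unnormalized: ∫|φ|² dx = 0.026613, and ∫φ*·V(x)·φ dx = 0.012023, so ⟨V⟩ = 0.012023 / 0.026613.
⟨V⟩ = 0.45179.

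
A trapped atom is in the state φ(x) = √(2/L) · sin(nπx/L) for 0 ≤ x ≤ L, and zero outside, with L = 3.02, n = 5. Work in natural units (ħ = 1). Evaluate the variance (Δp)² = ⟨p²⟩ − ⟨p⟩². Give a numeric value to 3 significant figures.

27.1

Compute ⟨p⟩ and ⟨p²⟩ separately; (Δp)² = ⟨p²⟩ − ⟨p⟩².
d/dx sin(nπx/L) = (nπ/L)·cos(nπx/L) and d²/dx² sin(nπx/L) = −(nπ/L)²·sin(nπx/L); on 0 ≤ x ≤ L, ∫sin²(nπx/L) dx = L/2 and ∫sin(nπx/L)·cos(nπx/L) dx = 0.
⟨p⟩ = 0.0000 and ⟨p²⟩ = 27.054.
(Δp)² = 27.054 − (0.0000)² = 27.054.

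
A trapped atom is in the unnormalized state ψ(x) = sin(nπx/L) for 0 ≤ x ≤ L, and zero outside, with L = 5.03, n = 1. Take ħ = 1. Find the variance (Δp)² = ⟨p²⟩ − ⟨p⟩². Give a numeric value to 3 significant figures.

0.390

Compute ⟨p⟩ and ⟨p²⟩ separately; (Δp)² = ⟨p²⟩ − ⟨p⟩².
d/dx sin(nπx/L) = (nπ/L)·cos(nπx/L) and d²/dx² sin(nπx/L) = −(nπ/L)²·sin(nπx/L); on 0 ≤ x ≤ L, ∫sin²(nπx/L) dx = L/2 and ∫sin(nπx/L)·cos(nπx/L) dx = 0.
Normalization: ∫|ψ|² dx = 2.5150.
⟨p⟩ = 0.0000 and ⟨p²⟩ = 0.39009.
(Δp)² = 0.39009 − (0.0000)² = 0.39009.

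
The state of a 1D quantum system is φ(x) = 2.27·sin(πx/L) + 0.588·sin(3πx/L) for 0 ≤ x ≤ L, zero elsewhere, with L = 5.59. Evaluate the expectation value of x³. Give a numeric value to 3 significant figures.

⟨x³⟩ = ∫ x³·|φ|² dx / ∫|φ|² dx (integrals over the domain).
On 0 ≤ x ≤ L (j ≠ l): ∫sin²(jπx/L) dx = L/2, ∫sin(jπx/L)·sin(lπx/L) dx = 0; diagonal moments ∫x·sin²(jπx/L) dx = L²/4, ∫x²·sin²(jπx/L) dx = L³·(1/6 − 1/(4j²π²)); cross terms ∫x·sin(jπx/L)·sin(lπx/L) dx = 0 for j + l even and −4jlL²/(π²(j² − l²)²) for j + l odd, ∫x²·sin(jπx/L)·sin(lπx/L) dx = (−1)^(j+l)·4jlL³/(π²(j² − l²)²); higher powers the same way via product-to-sum and parts.
State is unnormalized: ∫|φ|² dx = 15.369, and ∫φ*·x³·φ dx = 552.82, so ⟨x³⟩ = 552.82 / 15.369.
⟨x³⟩ = 35.970.

36.0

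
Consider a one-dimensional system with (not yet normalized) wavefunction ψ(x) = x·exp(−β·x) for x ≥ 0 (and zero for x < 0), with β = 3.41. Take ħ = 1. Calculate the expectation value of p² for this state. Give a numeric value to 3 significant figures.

p² ψ = −ħ² d²ψ/dx²; ⟨p²⟩ = −ħ² ∫ ψ*·ψ'' dx / ∫|ψ|² dx.
Differentiate x·exp(−β·x) with the product rule; every integrand then reduces to terms xʲ·e^(−2βx) on [0, ∞), with ∫₀^∞ xʲ·e^(−2βx) dx = j!/(2β)^(j+1).
State is unnormalized: ∫|ψ|² dx = 0.0063049, and ∫ψ*·(−ħ² ψ'') dx = 0.073314, so ⟨p²⟩ = 0.073314 / 0.0063049.
⟨p²⟩ = 11.628.

11.6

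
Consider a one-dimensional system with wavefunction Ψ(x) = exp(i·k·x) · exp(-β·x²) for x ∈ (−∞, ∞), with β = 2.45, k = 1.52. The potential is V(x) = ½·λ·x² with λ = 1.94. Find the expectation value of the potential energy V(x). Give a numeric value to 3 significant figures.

⟨V⟩ = ∫ V(x)·|Ψ|² dx / ∫|Ψ|² dx.
Gaussian moments: ∫x^(2j)·e^(−2βx²) dx = (2j−1)!!/(4β)^j · √(π/(2β)), odd powers integrate to 0; here √(π/(2β)) = 0.80071.
State is unnormalized: ∫|Ψ|² dx = 0.80071, and ∫Ψ*·V(x)·Ψ dx = 0.079254, so ⟨V⟩ = 0.079254 / 0.80071.
⟨V⟩ = 0.098980.

0.0990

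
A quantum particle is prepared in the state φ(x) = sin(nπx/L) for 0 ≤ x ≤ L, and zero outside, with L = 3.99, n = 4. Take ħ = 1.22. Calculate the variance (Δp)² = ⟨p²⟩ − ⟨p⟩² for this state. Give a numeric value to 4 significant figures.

14.76

Compute ⟨p⟩ and ⟨p²⟩ separately; (Δp)² = ⟨p²⟩ − ⟨p⟩².
d/dx sin(nπx/L) = (nπ/L)·cos(nπx/L) and d²/dx² sin(nπx/L) = −(nπ/L)²·sin(nπx/L); on 0 ≤ x ≤ L, ∫sin²(nπx/L) dx = L/2 and ∫sin(nπx/L)·cos(nπx/L) dx = 0.
Normalization: ∫|φ|² dx = 1.9950.
⟨p⟩ = 0.0000 and ⟨p²⟩ = 14.764.
(Δp)² = 14.764 − (0.0000)² = 14.764.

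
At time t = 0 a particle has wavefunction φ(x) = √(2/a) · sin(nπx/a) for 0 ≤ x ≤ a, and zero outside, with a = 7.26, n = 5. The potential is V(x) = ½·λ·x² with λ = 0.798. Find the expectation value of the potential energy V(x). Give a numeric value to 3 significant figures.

⟨V⟩ = ∫ V(x)·|φ|² dx.
With sin²θ = (1 − cos2θ)/2 on 0 ≤ x ≤ a: ∫sin²(nπx/a) dx = a/2, ∫x·sin²(nπx/a) dx = a²/4, ∫x²·sin²(nπx/a) dx = a³·(1/6 − 1/(4n²π²)); higher powers xᵏ the same way, integrating xᵏ·cos(2nπx/a) by parts.
⟨V⟩ = 6.9675.

6.97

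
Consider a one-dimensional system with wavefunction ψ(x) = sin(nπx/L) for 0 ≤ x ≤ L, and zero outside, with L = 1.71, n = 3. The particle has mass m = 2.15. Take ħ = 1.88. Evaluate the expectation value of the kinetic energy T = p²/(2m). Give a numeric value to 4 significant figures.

24.97

T = −(ħ²/2m) d²/dx², so ⟨T⟩ = −(ħ²/2m) ∫ ψ*·ψ'' dx / ∫|ψ|² dx; with m = 2.15.
d/dx sin(nπx/L) = (nπ/L)·cos(nπx/L) and d²/dx² sin(nπx/L) = −(nπ/L)²·sin(nπx/L); on 0 ≤ x ≤ L, ∫sin²(nπx/L) dx = L/2 and ∫sin(nπx/L)·cos(nπx/L) dx = 0.
State is unnormalized: ∫|ψ|² dx = 0.85500, and ∫ψ*·(−ħ²/2m · ψ'') dx = 21.348, so ⟨T⟩ = 21.348 / 0.85500.
⟨T⟩ = 24.969.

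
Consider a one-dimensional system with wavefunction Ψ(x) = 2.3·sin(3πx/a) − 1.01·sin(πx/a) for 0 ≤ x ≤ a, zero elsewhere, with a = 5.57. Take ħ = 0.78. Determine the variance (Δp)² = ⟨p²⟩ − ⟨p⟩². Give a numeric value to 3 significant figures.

Compute ⟨p⟩ and ⟨p²⟩ separately; (Δp)² = ⟨p²⟩ − ⟨p⟩².
d²/dx² sin(jπx/a) = −(jπ/a)²·sin(jπx/a); on 0 ≤ x ≤ a, ∫sin²(jπx/a) dx = a/2 and ∫sin(jπx/a)·sin(lπx/a) dx = 0 for j ≠ l, so only diagonal terms survive in ∫|Ψ|² and ∫Ψ·Ψ″; ∫Ψ·Ψ′ dx = [Ψ²/2] between the walls = 0.
Normalization: ∫|Ψ|² dx = 17.574.
⟨p⟩ = 0.0000 and ⟨p²⟩ = 1.4916.
(Δp)² = 1.4916 − (0.0000)² = 1.4916.

1.49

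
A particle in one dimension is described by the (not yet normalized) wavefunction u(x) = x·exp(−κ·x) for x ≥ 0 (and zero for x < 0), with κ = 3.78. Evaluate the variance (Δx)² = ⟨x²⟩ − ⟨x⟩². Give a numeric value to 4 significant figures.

Compute ⟨x⟩ and ⟨x²⟩ separately, then (Δx)² = ⟨x²⟩ − ⟨x⟩².
Every integrand reduces to terms xʲ·e^(−2κx) on [0, ∞); use ∫₀^∞ xʲ·e^(−2κx) dx = j!/(2κ)^(j+1).
Normalization: ∫|u|² dx = 0.0046288.
⟨x⟩ = 0.39683 and ⟨x²⟩ = 0.20996.
(Δx)² = 0.20996 − (0.39683)² = 0.052490.

0.05249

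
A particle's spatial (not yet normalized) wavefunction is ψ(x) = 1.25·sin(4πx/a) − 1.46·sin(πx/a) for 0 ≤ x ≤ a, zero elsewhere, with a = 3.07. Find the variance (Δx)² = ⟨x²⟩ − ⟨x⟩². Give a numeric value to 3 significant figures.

0.495

Compute ⟨x⟩ and ⟨x²⟩ separately, then (Δx)² = ⟨x²⟩ − ⟨x⟩².
On 0 ≤ x ≤ a (j ≠ l): ∫sin²(jπx/a) dx = a/2, ∫sin(jπx/a)·sin(lπx/a) dx = 0; diagonal moments ∫x·sin²(jπx/a) dx = a²/4, ∫x²·sin²(jπx/a) dx = a³·(1/6 − 1/(4j²π²)); cross terms ∫x·sin(jπx/a)·sin(lπx/a) dx = 0 for j + l even and −4jla²/(π²(j² − l²)²) for j + l odd, ∫x²·sin(jπx/a)·sin(lπx/a) dx = (−1)^(j+l)·4jla³/(π²(j² − l²)²); higher powers the same way via product-to-sum and parts.
Normalization: ∫|ψ|² dx = 5.6704.
⟨x⟩ = 1.5787 and ⟨x²⟩ = 2.9877.
(Δx)² = 2.9877 − (1.5787)² = 0.49536.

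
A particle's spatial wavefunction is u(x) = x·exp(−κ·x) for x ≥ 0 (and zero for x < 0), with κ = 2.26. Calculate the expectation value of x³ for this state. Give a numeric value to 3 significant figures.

⟨x³⟩ = ∫ x³·|u|² dx / ∫|u|² dx (integrals over the domain).
Every integrand reduces to terms xʲ·e^(−2κx) on [0, ∞); use ∫₀^∞ xʲ·e^(−2κx) dx = j!/(2κ)^(j+1).
State is unnormalized: ∫|u|² dx = 0.021658, and ∫u*·x³·u dx = 0.014072, so ⟨x³⟩ = 0.014072 / 0.021658.
⟨x³⟩ = 0.64973.

0.650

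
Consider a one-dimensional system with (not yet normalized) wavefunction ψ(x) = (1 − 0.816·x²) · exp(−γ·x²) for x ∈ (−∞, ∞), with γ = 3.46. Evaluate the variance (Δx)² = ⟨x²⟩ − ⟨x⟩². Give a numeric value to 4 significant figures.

0.05654

Compute ⟨x⟩ and ⟨x²⟩ separately, then (Δx)² = ⟨x²⟩ − ⟨x⟩².
Expand each integrand as polynomial × e^(−2γx²) and use ∫x^(2j)·e^(−2γx²) dx = (2j−1)!!/(4γ)^j · √(π/(2γ)), odd powers → 0; here √(π/(2γ)) = 0.67379.
Normalization: ∫|ψ|² dx = 0.60136.
⟨x⟩ = 0.0000 and ⟨x²⟩ = 0.056539.
(Δx)² = 0.056539 − (0.0000)² = 0.056539.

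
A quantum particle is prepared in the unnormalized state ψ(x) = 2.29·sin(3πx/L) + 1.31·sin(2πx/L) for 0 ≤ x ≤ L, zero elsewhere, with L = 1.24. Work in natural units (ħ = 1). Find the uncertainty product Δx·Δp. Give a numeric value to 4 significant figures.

Δx = √(⟨x²⟩−⟨x⟩²), Δp = √(⟨p²⟩−⟨p⟩²).
On 0 ≤ x ≤ L (j ≠ l): ∫sin²(jπx/L) dx = L/2, ∫sin(jπx/L)·sin(lπx/L) dx = 0; diagonal moments ∫x·sin²(jπx/L) dx = L²/4, ∫x²·sin²(jπx/L) dx = L³·(1/6 − 1/(4j²π²)); cross terms ∫x·sin(jπx/L)·sin(lπx/L) dx = 0 for j + l even and −4jlL²/(π²(j² − l²)²) for j + l odd, ∫x²·sin(jπx/L)·sin(lπx/L) dx = (−1)^(j+l)·4jlL³/(π²(j² − l²)²); higher powers the same way via product-to-sum and parts. d²/dx² sin(jπx/L) = −(jπ/L)²·sin(jπx/L); on 0 ≤ x ≤ L, ∫sin²(jπx/L) dx = L/2 and ∫sin(jπx/L)·sin(lπx/L) dx = 0 for j ≠ l, so only diagonal terms survive in ∫|ψ|² and ∫ψ·ψ″; ∫ψ·ψ′ dx = [ψ²/2] between the walls = 0.
Normalization: ∫|ψ|² dx = 4.3153.
⟨x⟩ = 0.41206, ⟨x²⟩ = 0.24337 ⇒ Δx = 0.27124.
⟨p⟩ = 0.0000, ⟨p²⟩ = 49.856 ⇒ Δp = 7.0609.
Δx·Δp = 1.9152.

1.915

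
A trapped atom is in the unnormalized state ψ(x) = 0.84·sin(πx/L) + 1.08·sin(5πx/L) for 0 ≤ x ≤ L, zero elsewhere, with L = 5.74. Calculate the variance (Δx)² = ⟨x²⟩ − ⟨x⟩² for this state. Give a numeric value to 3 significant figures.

Compute ⟨x⟩ and ⟨x²⟩ separately, then (Δx)² = ⟨x²⟩ − ⟨x⟩².
On 0 ≤ x ≤ L (j ≠ l): ∫sin²(jπx/L) dx = L/2, ∫sin(jπx/L)·sin(lπx/L) dx = 0; diagonal moments ∫x·sin²(jπx/L) dx = L²/4, ∫x²·sin²(jπx/L) dx = L³·(1/6 − 1/(4j²π²)); cross terms ∫x·sin(jπx/L)·sin(lπx/L) dx = 0 for j + l even and −4jlL²/(π²(j² − l²)²) for j + l odd, ∫x²·sin(jπx/L)·sin(lπx/L) dx = (−1)^(j+l)·4jlL³/(π²(j² − l²)²); higher powers the same way via product-to-sum and parts.
Normalization: ∫|ψ|² dx = 5.3726.
⟨x⟩ = 2.8700 and ⟨x²⟩ = 10.536.
(Δx)² = 10.536 − (2.8700)² = 2.2996.

2.30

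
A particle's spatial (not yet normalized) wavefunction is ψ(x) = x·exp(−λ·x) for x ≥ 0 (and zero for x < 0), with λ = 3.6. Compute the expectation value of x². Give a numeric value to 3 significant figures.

⟨x²⟩ = ∫ x²·|ψ|² dx / ∫|ψ|² dx (integrals over the domain).
Every integrand reduces to terms xʲ·e^(−2λx) on [0, ∞); use ∫₀^∞ xʲ·e^(−2λx) dx = j!/(2λ)^(j+1).
State is unnormalized: ∫|ψ|² dx = 0.0053584, and ∫ψ*·x²·ψ dx = 0.0012404, so ⟨x²⟩ = 0.0012404 / 0.0053584.
⟨x²⟩ = 0.23148.

0.231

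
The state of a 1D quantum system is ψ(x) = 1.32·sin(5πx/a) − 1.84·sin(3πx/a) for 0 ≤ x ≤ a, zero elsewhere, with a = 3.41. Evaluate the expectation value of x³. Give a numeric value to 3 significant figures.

⟨x³⟩ = ∫ x³·|ψ|² dx / ∫|ψ|² dx (integrals over the domain).
On 0 ≤ x ≤ a (j ≠ l): ∫sin²(jπx/a) dx = a/2, ∫sin(jπx/a)·sin(lπx/a) dx = 0; diagonal moments ∫x·sin²(jπx/a) dx = a²/4, ∫x²·sin²(jπx/a) dx = a³·(1/6 − 1/(4j²π²)); cross terms ∫x·sin(jπx/a)·sin(lπx/a) dx = 0 for j + l even and −4jla²/(π²(j² − l²)²) for j + l odd, ∫x²·sin(jπx/a)·sin(lπx/a) dx = (−1)^(j+l)·4jla³/(π²(j² − l²)²); higher powers the same way via product-to-sum and parts.
State is unnormalized: ∫|ψ|² dx = 8.7432, and ∫ψ*·x³·ψ dx = 60.985, so ⟨x³⟩ = 60.985 / 8.7432.
⟨x³⟩ = 6.9751.

6.98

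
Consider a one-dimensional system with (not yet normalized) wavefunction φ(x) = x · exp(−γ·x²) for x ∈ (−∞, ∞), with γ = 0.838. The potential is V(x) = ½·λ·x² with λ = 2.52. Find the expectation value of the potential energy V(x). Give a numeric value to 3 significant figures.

1.13

⟨V⟩ = ∫ V(x)·|φ|² dx / ∫|φ|² dx.
Expand each integrand as polynomial × e^(−2γx²) and use ∫x^(2j)·e^(−2γx²) dx = (2j−1)!!/(4γ)^j · √(π/(2γ)), odd powers → 0; here √(π/(2γ)) = 1.3691.
State is unnormalized: ∫|φ|² dx = 0.40845, and ∫φ*·V(x)·φ dx = 0.46060, so ⟨V⟩ = 0.46060 / 0.40845.
⟨V⟩ = 1.1277.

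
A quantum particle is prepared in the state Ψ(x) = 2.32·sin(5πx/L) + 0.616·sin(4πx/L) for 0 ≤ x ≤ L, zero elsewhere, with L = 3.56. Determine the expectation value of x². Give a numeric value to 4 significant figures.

⟨x²⟩ = ∫ x²·|Ψ|² dx / ∫|Ψ|² dx (integrals over the domain).
On 0 ≤ x ≤ L (j ≠ l): ∫sin²(jπx/L) dx = L/2, ∫sin(jπx/L)·sin(lπx/L) dx = 0; diagonal moments ∫x·sin²(jπx/L) dx = L²/4, ∫x²·sin²(jπx/L) dx = L³·(1/6 − 1/(4j²π²)); cross terms ∫x·sin(jπx/L)·sin(lπx/L) dx = 0 for j + l even and −4jlL²/(π²(j² − l²)²) for j + l odd, ∫x²·sin(jπx/L)·sin(lπx/L) dx = (−1)^(j+l)·4jlL³/(π²(j² − l²)²); higher powers the same way via product-to-sum and parts.
State is unnormalized: ∫|Ψ|² dx = 10.256, and ∫Ψ*·x²·Ψ dx = 30.149, so ⟨x²⟩ = 30.149 / 10.256.
⟨x²⟩ = 2.9396.

2.940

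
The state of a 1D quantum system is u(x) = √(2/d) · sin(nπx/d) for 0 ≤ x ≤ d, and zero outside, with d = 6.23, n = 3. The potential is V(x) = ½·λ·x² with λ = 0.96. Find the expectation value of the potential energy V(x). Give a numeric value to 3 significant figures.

6.11

⟨V⟩ = ∫ V(x)·|u|² dx.
With sin²θ = (1 − cos2θ)/2 on 0 ≤ x ≤ d: ∫sin²(nπx/d) dx = d/2, ∫x·sin²(nπx/d) dx = d²/4, ∫x²·sin²(nπx/d) dx = d³·(1/6 − 1/(4n²π²)); higher powers xᵏ the same way, integrating xᵏ·cos(2nπx/d) by parts.
⟨V⟩ = 6.1052.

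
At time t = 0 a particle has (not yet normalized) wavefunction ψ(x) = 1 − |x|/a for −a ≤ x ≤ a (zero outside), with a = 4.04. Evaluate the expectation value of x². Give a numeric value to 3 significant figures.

⟨x²⟩ = ∫ x²·|ψ|² dx / ∫|ψ|² dx (integrals over the domain).
ψ is even, so ∫ over [−a, a] = 2∫₀ᵃ with ψ = 1 − x/a there: ∫₀ᵃ (1 − x/a)² dx = a/3, ∫₀ᵃ x²(1 − x/a)² dx = a³/30, ∫₀ᵃ x⁴(1 − x/a)² dx = a⁵/105.
State is unnormalized: ∫|ψ|² dx = 2.6933, and ∫ψ*·x²·ψ dx = 4.3960, so ⟨x²⟩ = 4.3960 / 2.6933.
⟨x²⟩ = 1.6322.

1.63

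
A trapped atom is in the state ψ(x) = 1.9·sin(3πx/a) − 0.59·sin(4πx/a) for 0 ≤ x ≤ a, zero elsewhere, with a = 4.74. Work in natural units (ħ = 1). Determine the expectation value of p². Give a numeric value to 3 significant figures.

4.22

p² ψ = −ħ² d²ψ/dx²; ⟨p²⟩ = −ħ² ∫ ψ*·ψ'' dx / ∫|ψ|² dx.
d²/dx² sin(jπx/a) = −(jπ/a)²·sin(jπx/a); on 0 ≤ x ≤ a, ∫sin²(jπx/a) dx = a/2 and ∫sin(jπx/a)·sin(lπx/a) dx = 0 for j ≠ l, so only diagonal terms survive in ∫|ψ|² and ∫ψ·ψ″; ∫ψ·ψ′ dx = [ψ²/2] between the walls = 0.
State is unnormalized: ∫|ψ|² dx = 9.3807, and ∫ψ*·(−ħ² ψ'') dx = 39.624, so ⟨p²⟩ = 39.624 / 9.3807.
⟨p²⟩ = 4.2240.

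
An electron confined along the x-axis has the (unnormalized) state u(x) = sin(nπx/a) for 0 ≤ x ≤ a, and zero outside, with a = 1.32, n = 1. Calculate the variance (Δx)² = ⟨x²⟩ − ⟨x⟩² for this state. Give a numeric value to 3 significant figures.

Compute ⟨x⟩ and ⟨x²⟩ separately, then (Δx)² = ⟨x²⟩ − ⟨x⟩².
With sin²θ = (1 − cos2θ)/2 on 0 ≤ x ≤ a: ∫sin²(nπx/a) dx = a/2, ∫x·sin²(nπx/a) dx = a²/4, ∫x²·sin²(nπx/a) dx = a³·(1/6 − 1/(4n²π²)); higher powers xᵏ the same way, integrating xᵏ·cos(2nπx/a) by parts.
Normalization: ∫|u|² dx = 0.66000.
⟨x⟩ = 0.66000 and ⟨x²⟩ = 0.49253.
(Δx)² = 0.49253 − (0.66000)² = 0.056929.

0.0569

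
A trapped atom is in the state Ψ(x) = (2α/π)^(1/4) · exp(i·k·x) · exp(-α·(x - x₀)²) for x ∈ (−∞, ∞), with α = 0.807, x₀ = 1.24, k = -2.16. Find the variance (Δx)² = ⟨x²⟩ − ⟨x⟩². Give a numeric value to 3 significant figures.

Compute ⟨x⟩ and ⟨x²⟩ separately, then (Δx)² = ⟨x²⟩ − ⟨x⟩².
Gaussian moments (u = x − x₀): ∫u^(2j)·e^(−2αu²) du = (2j−1)!!/(4α)^j · √(π/(2α)), odd powers integrate to 0; here √(π/(2α)) = 1.3952.
⟨x⟩ = 1.2400 and ⟨x²⟩ = 1.8474.
(Δx)² = 1.8474 − (1.2400)² = 0.30979.

0.310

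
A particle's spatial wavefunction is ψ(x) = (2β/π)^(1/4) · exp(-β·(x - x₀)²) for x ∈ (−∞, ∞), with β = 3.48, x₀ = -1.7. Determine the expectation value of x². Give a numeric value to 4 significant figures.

2.962

⟨x²⟩ = ∫ x²·|ψ|² dx (integrals over the domain).
Gaussian moments (u = x − x₀): ∫u^(2j)·e^(−2βu²) du = (2j−1)!!/(4β)^j · √(π/(2β)), odd powers integrate to 0; here √(π/(2β)) = 0.67185.
⟨x²⟩ = 2.9618.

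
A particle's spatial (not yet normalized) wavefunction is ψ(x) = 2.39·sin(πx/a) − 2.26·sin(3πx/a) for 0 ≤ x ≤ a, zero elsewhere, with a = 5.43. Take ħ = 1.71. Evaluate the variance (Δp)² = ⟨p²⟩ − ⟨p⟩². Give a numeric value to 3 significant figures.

Compute ⟨p⟩ and ⟨p²⟩ separately; (Δp)² = ⟨p²⟩ − ⟨p⟩².
d²/dx² sin(jπx/a) = −(jπ/a)²·sin(jπx/a); on 0 ≤ x ≤ a, ∫sin²(jπx/a) dx = a/2 and ∫sin(jπx/a)·sin(lπx/a) dx = 0 for j ≠ l, so only diagonal terms survive in ∫|ψ|² and ∫ψ·ψ″; ∫ψ·ψ′ dx = [ψ²/2] between the walls = 0.
Normalization: ∫|ψ|² dx = 29.375.
⟨p⟩ = 0.0000 and ⟨p²⟩ = 4.6752.
(Δp)² = 4.6752 − (0.0000)² = 4.6752.

4.68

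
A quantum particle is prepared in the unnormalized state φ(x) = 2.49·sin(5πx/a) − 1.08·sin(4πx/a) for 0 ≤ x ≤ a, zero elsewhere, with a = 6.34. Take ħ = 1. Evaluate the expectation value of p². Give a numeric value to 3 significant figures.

p² φ = −ħ² d²φ/dx²; ⟨p²⟩ = −ħ² ∫ φ*·φ'' dx / ∫|φ|² dx.
d²/dx² sin(jπx/a) = −(jπ/a)²·sin(jπx/a); on 0 ≤ x ≤ a, ∫sin²(jπx/a) dx = a/2 and ∫sin(jπx/a)·sin(lπx/a) dx = 0 for j ≠ l, so only diagonal terms survive in ∫|φ|² and ∫φ·φ″; ∫φ·φ′ dx = [φ²/2] between the walls = 0.
State is unnormalized: ∫|φ|² dx = 23.352, and ∫φ*·(−ħ² φ'') dx = 135.17, so ⟨p²⟩ = 135.17 / 23.352.
⟨p²⟩ = 5.7886.

5.79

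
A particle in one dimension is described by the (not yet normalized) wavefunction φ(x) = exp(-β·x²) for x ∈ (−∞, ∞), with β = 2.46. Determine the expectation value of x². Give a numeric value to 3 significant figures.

⟨x²⟩ = ∫ x²·|φ|² dx / ∫|φ|² dx (integrals over the domain).
Gaussian moments: ∫x^(2j)·e^(−2βx²) dx = (2j−1)!!/(4β)^j · √(π/(2β)), odd powers integrate to 0; here √(π/(2β)) = 0.79908.
State is unnormalized: ∫|φ|² dx = 0.79908, and ∫φ*·x²·φ dx = 0.081208, so ⟨x²⟩ = 0.081208 / 0.79908.
⟨x²⟩ = 0.10163.

0.102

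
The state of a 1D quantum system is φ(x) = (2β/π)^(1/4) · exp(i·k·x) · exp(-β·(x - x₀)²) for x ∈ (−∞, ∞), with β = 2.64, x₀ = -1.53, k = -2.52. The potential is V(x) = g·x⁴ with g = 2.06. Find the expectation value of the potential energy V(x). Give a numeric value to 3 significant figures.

14.1

⟨V⟩ = ∫ V(x)·|φ|² dx.
Gaussian moments (u = x − x₀): ∫u^(2j)·e^(−2βu²) du = (2j−1)!!/(4β)^j · √(π/(2β)), odd powers integrate to 0; here √(π/(2β)) = 0.77136.
⟨V⟩ = 14.084.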